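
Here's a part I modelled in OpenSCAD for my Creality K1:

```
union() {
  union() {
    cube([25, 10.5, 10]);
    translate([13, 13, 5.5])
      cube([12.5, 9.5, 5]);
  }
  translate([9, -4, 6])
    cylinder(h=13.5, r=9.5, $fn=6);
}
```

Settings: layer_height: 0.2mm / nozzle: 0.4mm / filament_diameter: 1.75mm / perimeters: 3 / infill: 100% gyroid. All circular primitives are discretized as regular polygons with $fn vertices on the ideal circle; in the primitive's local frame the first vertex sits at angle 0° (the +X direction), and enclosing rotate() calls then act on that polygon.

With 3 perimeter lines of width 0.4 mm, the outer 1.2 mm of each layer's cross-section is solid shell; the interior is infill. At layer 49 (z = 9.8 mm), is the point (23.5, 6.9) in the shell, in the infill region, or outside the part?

At z = 9.8 mm: the cube (footprint 25×10.5) is included at this height; the cube at (13, 13) (footprint 12.5×9.5) is included at this height; Combining (union): the 2 present regions are separate (no shared area or edge), so areas and boundary lengths simply add and each stays a separate island — 2 connected regions; the r=9.5 cylinder at (9, -4) gives a regular 6-gon of circumradius 9.5 (constant along its height); Merging all regions: the regions partially overlap (shared area 50.48 mm²), so overlapping operands fuse into one piece — 2 connected regions. Overall, the cross-section has 2 separate islands. The nearest boundary edge runs (25.00, 10.50)→(25.00, 0.00); distance from the point to it = 1.50 mm. (Shell/infill is judged within the island containing the point — the largest one.) The point is inside the cross-section and 1.50 mm from the nearest boundary — more than the 1.2 mm shell width (3 × 0.4), so it's in the infill interior.

infill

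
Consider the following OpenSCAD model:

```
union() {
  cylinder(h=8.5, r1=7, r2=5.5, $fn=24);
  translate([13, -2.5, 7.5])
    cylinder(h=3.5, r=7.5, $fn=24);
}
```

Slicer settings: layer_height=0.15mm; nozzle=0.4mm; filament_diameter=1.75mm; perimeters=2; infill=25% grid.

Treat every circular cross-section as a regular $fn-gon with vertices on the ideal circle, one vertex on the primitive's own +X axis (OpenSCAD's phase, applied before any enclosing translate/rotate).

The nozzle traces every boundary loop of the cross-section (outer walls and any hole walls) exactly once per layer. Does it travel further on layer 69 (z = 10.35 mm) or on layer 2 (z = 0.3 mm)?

layer 69 (z = 10.35 mm)

Layer 69 (z = 10.35): the cone is not intersected at this z (z outside [0, 8.5]); the cylinder at (13, -2.5): section is a regular 24-gon, circumradius r=7.5 (perimeter = 2·24·7.500·sin(180°/24) = 46.99 mm); Combining (union): only the r=7.5 cylinder at (13, -2.5) is present, so the union is just that shape — boundary = 46.99 mm. So its perimeter = 46.99 mm. Layer 2 (z = 0.3): the cone (r1=7→r2=5.5) has section circumradius 6.947 here — a regular 24-gon (perimeter = 2·24·6.947·sin(180°/24) = 43.53 mm); the cylinder at (13, -2.5) is not intersected at this z (z outside [7.5, 11]); Merging all regions: only the cone is present, so the union is just that shape — boundary = 43.53 mm. So its perimeter = 43.53 mm. Layer 69 is larger (46.99 vs 43.53 mm).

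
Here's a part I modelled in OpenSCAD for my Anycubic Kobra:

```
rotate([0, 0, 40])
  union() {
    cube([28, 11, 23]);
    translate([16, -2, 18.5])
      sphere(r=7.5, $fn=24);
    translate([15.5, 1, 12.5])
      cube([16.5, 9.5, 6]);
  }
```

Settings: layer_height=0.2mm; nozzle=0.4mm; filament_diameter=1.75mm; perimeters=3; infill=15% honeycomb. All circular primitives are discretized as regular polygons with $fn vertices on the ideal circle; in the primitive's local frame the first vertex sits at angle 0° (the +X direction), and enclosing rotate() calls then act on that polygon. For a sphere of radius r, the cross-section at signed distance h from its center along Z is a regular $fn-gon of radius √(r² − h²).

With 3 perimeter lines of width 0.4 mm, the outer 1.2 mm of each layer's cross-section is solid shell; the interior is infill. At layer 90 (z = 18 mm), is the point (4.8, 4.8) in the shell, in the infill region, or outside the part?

shell

At z = 18 mm: the cube is present — its section is the full 28×11 rectangle; the sphere at (16, -2): section is a regular 24-gon, circumradius = √(r²−h²) = √(7.5²−0.5²) = 7.483; the cube at (15.5, 1) (footprint 16.5×9.5) is included at this height; Combining (union): the regions partially overlap (shared area 176.31 mm²), so overlapping operands fuse into one piece — 1 connected region; (rotated 40° about Z; rotation is an isometry so areas/perimeters/island counts are preserved). Overall, the cross-section is a single solid region. Undo the 40° rotation: the query point maps to (6.762, 0.592) in the un-rotated model frame. The nearest boundary edge runs (8.80, 0.00)→(0.00, 0.00); distance from the point to it = 0.59 mm. The point is inside the cross-section, 0.59 mm from the nearest boundary — within the 1.2 mm shell band (3 × 0.4).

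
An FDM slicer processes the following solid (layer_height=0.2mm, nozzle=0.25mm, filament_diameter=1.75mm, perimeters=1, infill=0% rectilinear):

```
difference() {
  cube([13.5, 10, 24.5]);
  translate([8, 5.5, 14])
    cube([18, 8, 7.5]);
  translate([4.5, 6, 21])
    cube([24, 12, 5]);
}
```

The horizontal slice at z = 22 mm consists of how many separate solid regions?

1

At z = 22 mm: the 13.5×10 cube contributes its full rectangle; the cube at (8, 5.5) does not reach this height (z outside [14, 21.5]); the 24×12 cube at (4.5, 6) contributes its full rectangle; Subtracting the remaining from the first: starting from the 13.5×10 cube, the 24×12 cube at (4.5, 6) partially overlaps it — only the 36.00 mm² overlap (of its 288.00 mm²) is removed, clipping the outline — 1 connected region. The result has 1 disconnected region.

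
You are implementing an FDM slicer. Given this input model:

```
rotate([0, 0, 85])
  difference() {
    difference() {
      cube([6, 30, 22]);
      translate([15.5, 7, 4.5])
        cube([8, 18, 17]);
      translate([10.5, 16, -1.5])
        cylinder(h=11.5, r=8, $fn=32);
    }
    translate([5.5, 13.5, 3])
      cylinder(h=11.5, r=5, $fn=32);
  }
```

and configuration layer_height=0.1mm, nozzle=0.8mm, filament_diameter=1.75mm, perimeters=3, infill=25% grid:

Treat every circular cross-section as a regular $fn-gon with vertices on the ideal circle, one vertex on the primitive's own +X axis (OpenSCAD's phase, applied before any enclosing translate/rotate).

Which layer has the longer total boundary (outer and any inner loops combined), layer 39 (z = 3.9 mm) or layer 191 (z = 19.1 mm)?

layer 39 (z = 3.9 mm)

Layer 39 (z = 3.9): the cube (footprint 6×30) is included at this height (perimeter 72.00 mm); the cube at (15.5, 7) is not intersected at this z (z outside [4.5, 21.5]); the r=8 cylinder at (10.5, 16) contributes a regular 32-gon of circumradius 8 (perimeter = 2·32·8.000·sin(180°/32) = 50.18 mm); Taking the first minus the rest: starting from the 6×30 cube, the r=8 cylinder at (10.5, 16) partially overlaps it — only the 32.13 mm² overlap (of its 199.77 mm²) is removed, clipping the outline — boundary = 74.33 mm; the cylinder at (5.5, 13.5): section is a regular 32-gon, circumradius r=5 (perimeter = 2·32·5.000·sin(180°/32) = 31.37 mm); Taking the first minus the rest: starting from the result so far, the r=5 cylinder at (5.5, 13.5) partially overlaps it — only the 20.31 mm² overlap (of its 78.04 mm²) is removed, clipping the outline — boundary = 77.27 mm; (whole slice rotated 85° about Z — lengths, areas and connectivity unchanged). So its perimeter = 77.27 mm. Layer 191 (z = 19.1): the 6×30 cube contributes its full rectangle (perimeter 72.00 mm); the 8×18 cube at (15.5, 7) contributes its full rectangle (perimeter 52.00 mm); the cylinder at (10.5, 16) is absent (z outside [-1.5, 10]); After the difference (first − rest): starting from the 6×30 cube, the 8×18 cube at (15.5, 7) misses the remaining region (no effect) — boundary = 72.00 mm; the cylinder at (5.5, 13.5) does not reach this height (z outside [3, 14.5]); Taking the first minus the rest: none of the subtracted shapes is present at this height, so that combined region is unchanged — boundary = 72.00 mm; (whole slice rotated 85° about Z — lengths, areas and connectivity unchanged). So its perimeter = 72.00 mm. Layer 39 is larger (77.27 vs 72.00 mm).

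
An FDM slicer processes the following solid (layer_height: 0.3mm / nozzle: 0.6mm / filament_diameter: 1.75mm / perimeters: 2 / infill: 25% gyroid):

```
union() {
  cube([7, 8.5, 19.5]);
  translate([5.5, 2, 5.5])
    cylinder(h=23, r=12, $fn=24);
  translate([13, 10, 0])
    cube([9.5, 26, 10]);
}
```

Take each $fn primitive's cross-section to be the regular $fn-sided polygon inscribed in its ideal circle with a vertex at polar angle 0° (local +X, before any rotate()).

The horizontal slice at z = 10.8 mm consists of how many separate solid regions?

1

At z = 10.8 mm: the cube is present — its section is the full 7×8.5 rectangle; the r=12 cylinder at (5.5, 2) gives a regular 24-gon of circumradius 12 (constant along its height); the cube at (13, 10) is not intersected at this z (z outside [0, 10]); Taking the union: the 7×8.5 cube lies entirely inside the r=12 cylinder at (5.5, 2), so the union is just the r=12 cylinder at (5.5, 2) — 1 connected region. The result has 1 disconnected region.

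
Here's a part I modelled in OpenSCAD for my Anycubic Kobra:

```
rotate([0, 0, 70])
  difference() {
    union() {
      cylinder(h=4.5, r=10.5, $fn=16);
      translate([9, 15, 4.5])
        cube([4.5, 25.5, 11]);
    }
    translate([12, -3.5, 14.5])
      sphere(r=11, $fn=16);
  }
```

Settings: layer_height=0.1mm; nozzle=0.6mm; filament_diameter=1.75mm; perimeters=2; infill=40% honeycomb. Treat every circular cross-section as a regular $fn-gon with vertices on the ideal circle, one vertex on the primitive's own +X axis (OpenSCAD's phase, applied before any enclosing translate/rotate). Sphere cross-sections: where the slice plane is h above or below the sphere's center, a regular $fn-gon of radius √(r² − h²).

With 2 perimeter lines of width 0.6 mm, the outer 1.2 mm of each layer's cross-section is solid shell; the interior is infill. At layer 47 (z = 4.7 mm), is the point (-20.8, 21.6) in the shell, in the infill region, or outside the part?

shell

At z = 4.7 mm: the cylinder is absent (z outside [0, 4.5]); the 4.5×25.5 cube at (9, 15) contributes its full rectangle; Merging all regions: only the 4.5×25.5 cube at (9, 15) is present, so the union is just that shape — 1 connected region; the sphere at (12, -3.5): section is a regular 16-gon, circumradius = √(r²−h²) = √(11²−9.8²) = 4.996; After the difference (first − rest): starting from the result so far, the r=11 sphere at (12, -3.5) misses the remaining region (no effect) — 1 connected region; (whole slice rotated 70° about Z — lengths, areas and connectivity unchanged). Overall, the cross-section is a single solid region. Undo the 70° rotation: the query point maps to (13.183, 26.933) in the un-rotated model frame. The nearest boundary edge runs (13.50, 40.50)→(13.50, 15.00); distance from the point to it = 0.32 mm. The point is inside the cross-section, 0.32 mm from the nearest boundary — within the 1.2 mm shell band (2 × 0.6).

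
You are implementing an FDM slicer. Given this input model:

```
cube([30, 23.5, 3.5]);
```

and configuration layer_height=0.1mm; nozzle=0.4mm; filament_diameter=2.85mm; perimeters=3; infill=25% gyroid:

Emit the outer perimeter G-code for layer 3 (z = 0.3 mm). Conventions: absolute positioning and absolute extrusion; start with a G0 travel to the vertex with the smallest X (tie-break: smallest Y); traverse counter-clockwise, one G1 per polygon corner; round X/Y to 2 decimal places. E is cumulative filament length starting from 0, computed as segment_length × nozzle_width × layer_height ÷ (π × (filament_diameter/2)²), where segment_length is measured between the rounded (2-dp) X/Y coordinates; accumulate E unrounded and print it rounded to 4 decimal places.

At z = 0.3 mm: the cube is present — its section is the full 30×23.5 rectangle. The outline is a single polygon with 4 vertices. Extrusion per mm of travel: 0.4 × 0.1 / (π × 1.425²) = 0.006270. Accumulating E over each segment gives final E = 0.6709.

G0 X0.00 Y0.00 Z0.30
G1 X30.00 Y0.00 E0.1881
G1 X30.00 Y23.50 E0.3355
G1 X0.00 Y23.50 E0.5236
G1 X0.00 Y0.00 E0.6709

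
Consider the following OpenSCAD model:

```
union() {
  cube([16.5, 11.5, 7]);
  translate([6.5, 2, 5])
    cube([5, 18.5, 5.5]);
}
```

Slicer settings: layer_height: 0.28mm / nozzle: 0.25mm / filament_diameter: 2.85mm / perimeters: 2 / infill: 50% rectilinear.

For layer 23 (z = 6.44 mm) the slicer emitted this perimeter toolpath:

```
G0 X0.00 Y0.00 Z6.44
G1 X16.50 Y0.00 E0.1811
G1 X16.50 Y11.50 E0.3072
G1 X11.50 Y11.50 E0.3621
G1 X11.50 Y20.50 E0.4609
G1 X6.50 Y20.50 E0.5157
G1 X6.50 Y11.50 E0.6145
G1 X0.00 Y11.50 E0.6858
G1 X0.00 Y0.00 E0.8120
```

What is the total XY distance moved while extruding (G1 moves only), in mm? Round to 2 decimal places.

Sum the Euclidean lengths of each G1 segment: total = 74.00 mm.

74.00 mm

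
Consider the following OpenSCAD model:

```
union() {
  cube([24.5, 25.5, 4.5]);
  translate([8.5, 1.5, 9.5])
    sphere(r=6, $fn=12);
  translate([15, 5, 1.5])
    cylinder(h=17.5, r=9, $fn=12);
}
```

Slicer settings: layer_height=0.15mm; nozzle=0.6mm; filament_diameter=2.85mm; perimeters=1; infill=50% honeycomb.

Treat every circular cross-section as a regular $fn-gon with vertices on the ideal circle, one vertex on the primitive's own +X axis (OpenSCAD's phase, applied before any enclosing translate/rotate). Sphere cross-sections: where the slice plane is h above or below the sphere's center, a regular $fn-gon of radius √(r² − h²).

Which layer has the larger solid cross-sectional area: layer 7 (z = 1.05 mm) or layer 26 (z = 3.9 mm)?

layer 26 (z = 3.9 mm)

Layer 7 (z = 1.05): the cube (footprint 24.5×25.5) is included at this height (area 624.75 mm²); the sphere at (8.5, 1.5) is not intersected at this z (|z−center|=8.450 > r=6); the cylinder at (15, 5) does not reach this height (z outside [1.5, 19]); Combining (union): only the 24.5×25.5 cube is present, so the union is just that shape — area = 624.75 mm². So its area = 624.75 mm². Layer 26 (z = 3.9): the 24.5×25.5 cube contributes its full rectangle (area 624.75 mm²); the r=6 sphere at (8.5, 1.5) contributes a regular 12-gon of circumradius √(6²−5.6²) = 2.154 (area = (12/2)·2.154²·sin(360°/12) = 13.92 mm²); the cylinder at (15, 5): section is a regular 12-gon, circumradius r=9 (area = (12/2)·9.000²·sin(360°/12) = 243.00 mm²); Merging all regions: the regions partially overlap — summed areas 881.67 mm² minus the doubly-counted overlap 218.22 mm² gives 663.45 mm² — area = 663.45 mm². So its area = 663.45 mm². Layer 26 is larger (663.45 vs 624.75 mm²).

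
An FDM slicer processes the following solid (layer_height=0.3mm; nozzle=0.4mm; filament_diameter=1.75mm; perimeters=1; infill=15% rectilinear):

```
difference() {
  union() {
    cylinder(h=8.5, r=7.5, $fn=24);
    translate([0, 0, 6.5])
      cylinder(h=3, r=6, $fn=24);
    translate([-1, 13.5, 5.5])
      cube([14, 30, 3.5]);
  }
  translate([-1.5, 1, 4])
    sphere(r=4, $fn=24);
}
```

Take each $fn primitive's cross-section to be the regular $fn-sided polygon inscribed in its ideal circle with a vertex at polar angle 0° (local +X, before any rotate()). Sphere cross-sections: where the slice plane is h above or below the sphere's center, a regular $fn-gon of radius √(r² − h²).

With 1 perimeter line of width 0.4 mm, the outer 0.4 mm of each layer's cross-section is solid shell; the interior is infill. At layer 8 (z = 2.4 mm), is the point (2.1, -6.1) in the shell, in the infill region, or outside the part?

At z = 2.4 mm: the r=7.5 cylinder gives a regular 24-gon of circumradius 7.5 (constant along its height); the cylinder is absent (z outside [6.5, 9.5]); the cube at (-1, 13.5) is not intersected at this z (z outside [5.5, 9]); Merging all regions: only the r=7.5 cylinder is present, so the union is just that shape — 1 connected region; the r=4 sphere at (-1.5, 1) contributes a regular 24-gon of circumradius √(4²−1.6²) = 3.666; Subtracting the remaining from the first: starting from the result so far, the r=4 sphere at (-1.5, 1) lies wholly inside it (removes its full 41.74 mm² and its 22.97 mm outline becomes a hole wall) — 1 connected region with 1 hole. Overall, the cross-section is one region with 1 hole. The nearest boundary edge runs (3.75, -6.50)→(1.94, -7.24); distance from the point to it = 1.00 mm. The point is inside the cross-section and 1.00 mm from the nearest boundary — more than the 0.4 mm shell width (1 × 0.4), so it's in the infill interior.

infill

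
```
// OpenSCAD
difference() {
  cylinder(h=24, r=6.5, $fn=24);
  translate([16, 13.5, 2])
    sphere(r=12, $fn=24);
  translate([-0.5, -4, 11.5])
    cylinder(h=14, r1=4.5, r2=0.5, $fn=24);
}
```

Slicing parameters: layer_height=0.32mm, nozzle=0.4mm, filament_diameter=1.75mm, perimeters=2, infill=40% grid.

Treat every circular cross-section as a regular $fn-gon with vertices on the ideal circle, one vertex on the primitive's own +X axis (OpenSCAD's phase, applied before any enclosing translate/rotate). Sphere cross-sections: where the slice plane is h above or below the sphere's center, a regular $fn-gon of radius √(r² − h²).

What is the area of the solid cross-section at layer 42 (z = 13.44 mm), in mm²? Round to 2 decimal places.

At z = 13.44 mm: the cylinder: section is a regular 24-gon, circumradius r=6.5 (area = (24/2)·6.500²·sin(360°/24) = 131.22 mm²); the r=12 sphere at (16, 13.5) contributes a regular 24-gon of circumradius √(12²−11.44²) = 3.623 (area = (24/2)·3.623²·sin(360°/24) = 40.77 mm²); the cone at (-0.5, -4) (r1=4.5→r2=0.5) has section circumradius 3.946 here — a regular 24-gon (area = (24/2)·3.946²·sin(360°/24) = 48.35 mm²); After the difference (first − rest): starting from the r=6.5 cylinder (131.22 mm²), the r=12 sphere at (16, 13.5) misses the remaining region (no effect); the cone at (-0.5, -4) partially overlaps it — only the 39.79 mm² overlap (of its 48.35 mm²) is removed, clipping the outline — area = 91.43 mm². Overall, the cross-section is a single solid region. Net area = 91.43 mm².

91.43 mm²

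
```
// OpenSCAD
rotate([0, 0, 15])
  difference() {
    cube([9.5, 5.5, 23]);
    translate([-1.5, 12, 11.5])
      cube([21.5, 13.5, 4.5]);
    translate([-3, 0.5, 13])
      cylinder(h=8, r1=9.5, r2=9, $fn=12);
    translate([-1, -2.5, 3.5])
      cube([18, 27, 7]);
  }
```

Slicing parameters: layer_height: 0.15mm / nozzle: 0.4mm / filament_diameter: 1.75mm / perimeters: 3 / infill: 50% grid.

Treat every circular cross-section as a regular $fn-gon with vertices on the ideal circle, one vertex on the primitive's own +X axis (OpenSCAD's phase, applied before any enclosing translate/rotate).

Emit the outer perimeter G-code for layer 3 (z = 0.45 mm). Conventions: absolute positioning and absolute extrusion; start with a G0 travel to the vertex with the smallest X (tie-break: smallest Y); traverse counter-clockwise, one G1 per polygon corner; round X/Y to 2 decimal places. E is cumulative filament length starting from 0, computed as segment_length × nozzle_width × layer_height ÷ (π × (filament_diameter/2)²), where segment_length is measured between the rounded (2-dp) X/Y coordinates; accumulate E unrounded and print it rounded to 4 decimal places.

At z = 0.45 mm: the cube is present — its section is the full 9.5×5.5 rectangle; the cube at (-1.5, 12) is not intersected at this z (z outside [11.5, 16]); the cone at (-3, 0.5) is absent (z outside [13, 21]); the cube at (-1, -2.5) is not intersected at this z (z outside [3.5, 10.5]); Subtracting the remaining from the first: none of the subtracted shapes is present at this height, so the 9.5×5.5 cube is unchanged — 1 connected region; (whole slice rotated 15° about Z — lengths, areas and connectivity unchanged). The outline is a single polygon with 4 vertices. Extrusion per mm of travel: 0.4 × 0.15 / (π × 0.875²) = 0.024945. Accumulating E over each segment gives final E = 0.7482.

G0 X-1.42 Y5.31 Z0.45
G1 X0.00 Y0.00 E0.1371
G1 X9.18 Y2.46 E0.3742
G1 X7.75 Y7.77 E0.5114
G1 X-1.42 Y5.31 E0.7482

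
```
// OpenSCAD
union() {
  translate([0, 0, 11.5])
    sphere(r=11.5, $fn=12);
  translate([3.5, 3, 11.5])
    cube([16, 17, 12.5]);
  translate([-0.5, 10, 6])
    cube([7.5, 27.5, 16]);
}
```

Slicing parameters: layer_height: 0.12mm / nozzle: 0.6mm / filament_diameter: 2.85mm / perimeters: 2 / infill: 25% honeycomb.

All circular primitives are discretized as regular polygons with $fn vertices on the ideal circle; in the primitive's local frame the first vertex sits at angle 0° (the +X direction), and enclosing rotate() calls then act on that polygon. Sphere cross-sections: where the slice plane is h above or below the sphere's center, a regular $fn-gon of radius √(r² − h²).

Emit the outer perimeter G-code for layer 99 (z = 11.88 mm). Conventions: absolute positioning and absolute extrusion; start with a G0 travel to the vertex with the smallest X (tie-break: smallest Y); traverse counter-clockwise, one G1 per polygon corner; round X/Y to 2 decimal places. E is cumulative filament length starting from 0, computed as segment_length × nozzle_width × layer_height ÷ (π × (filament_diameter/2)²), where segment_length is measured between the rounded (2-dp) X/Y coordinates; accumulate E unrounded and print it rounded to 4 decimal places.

G0 X-11.49 Y0.00 Z11.88
G1 X-9.95 Y-5.75 E0.0672
G1 X-5.75 Y-9.95 E0.1342
G1 X0.00 Y-11.49 E0.2014
G1 X5.75 Y-9.95 E0.2686
G1 X9.95 Y-5.75 E0.3356
G1 X11.49 Y0.00 E0.4028
G1 X10.69 Y3.00 E0.4379
G1 X19.50 Y3.00 E0.5373
G1 X19.50 Y20.00 E0.7292
G1 X7.00 Y20.00 E0.8702
G1 X7.00 Y37.50 E1.0677
G1 X-0.50 Y37.50 E1.1524
G1 X-0.50 Y11.36 E1.4474
G1 X-5.75 Y9.95 E1.5088
G1 X-9.95 Y5.75 E1.5758
G1 X-11.49 Y0.00 E1.6430

At z = 11.88 mm: the r=11.5 sphere contributes a regular 12-gon of circumradius √(11.5²−0.38²) = 11.494; the cube at (3.5, 3) is present — its section is the full 16×17 rectangle; the 7.5×27.5 cube at (-0.5, 10) contributes its full rectangle; Merging all regions: the regions partially overlap (shared area 77.02 mm²), so overlapping operands fuse into one piece — 1 connected region. The outline is a single polygon with 16 vertices. Extrusion per mm of travel: 0.6 × 0.12 / (π × 1.425²) = 0.011286. Accumulating E over each segment gives final E = 1.6430.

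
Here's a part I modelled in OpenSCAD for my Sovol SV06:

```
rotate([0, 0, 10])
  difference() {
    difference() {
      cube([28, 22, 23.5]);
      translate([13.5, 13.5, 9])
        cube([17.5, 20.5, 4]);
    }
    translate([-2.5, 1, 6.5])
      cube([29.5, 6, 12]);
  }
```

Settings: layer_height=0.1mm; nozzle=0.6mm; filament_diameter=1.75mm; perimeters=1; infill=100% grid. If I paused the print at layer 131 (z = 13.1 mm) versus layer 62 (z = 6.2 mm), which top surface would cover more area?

layer 62 (z = 6.2 mm)

Layer 131 (z = 13.1): the 28×22 cube contributes its full rectangle (area 616.00 mm²); the cube at (13.5, 13.5) is absent (z outside [9, 13]); Taking the first minus the rest: none of the subtracted shapes is present at this height, so the 28×22 cube is unchanged — area = 616.00 mm²; the cube at (-2.5, 1) is present — its section is the full 29.5×6 rectangle (area 177.00 mm²); Subtracting the remaining from the first: starting from that combined region (616.00 mm²), the 29.5×6 cube at (-2.5, 1) partially overlaps it — only the 162.00 mm² overlap (of its 177.00 mm²) is removed, clipping the outline — area = 454.00 mm²; (whole slice rotated 10° about Z — lengths, areas and connectivity unchanged). So its area = 454.00 mm². Layer 62 (z = 6.2): the 28×22 cube contributes its full rectangle (area 616.00 mm²); the cube at (13.5, 13.5) is not intersected at this z (z outside [9, 13]); After the difference (first − rest): none of the subtracted shapes is present at this height, so the 28×22 cube is unchanged — area = 616.00 mm²; the cube at (-2.5, 1) does not reach this height (z outside [6.5, 18.5]); After the difference (first − rest): none of the subtracted shapes is present at this height, so the result so far is unchanged — area = 616.00 mm²; (whole slice rotated 10° about Z — lengths, areas and connectivity unchanged). So its area = 616.00 mm². Layer 62 is larger (616.00 vs 454.00 mm²).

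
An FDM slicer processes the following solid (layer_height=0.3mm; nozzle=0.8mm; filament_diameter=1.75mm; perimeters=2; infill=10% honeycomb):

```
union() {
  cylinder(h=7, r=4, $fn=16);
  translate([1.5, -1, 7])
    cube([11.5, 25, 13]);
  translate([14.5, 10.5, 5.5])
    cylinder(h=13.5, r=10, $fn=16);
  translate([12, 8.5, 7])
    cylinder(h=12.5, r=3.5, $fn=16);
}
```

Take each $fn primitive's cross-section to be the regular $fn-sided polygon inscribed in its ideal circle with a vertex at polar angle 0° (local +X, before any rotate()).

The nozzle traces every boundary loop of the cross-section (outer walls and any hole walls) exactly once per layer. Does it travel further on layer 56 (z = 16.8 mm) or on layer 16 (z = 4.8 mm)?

layer 56 (z = 16.8 mm)

Layer 56 (z = 16.8): the cylinder is absent (z outside [0, 7]); the cube at (1.5, -1) (footprint 11.5×25) is included at this height (perimeter 73.00 mm); the r=10 cylinder at (14.5, 10.5) contributes a regular 16-gon of circumradius 10 (perimeter = 2·16·10.000·sin(180°/16) = 62.43 mm); the r=3.5 cylinder at (12, 8.5) contributes a regular 16-gon of circumradius 3.5 (perimeter = 2·16·3.500·sin(180°/16) = 21.85 mm); Combining (union): the regions partially overlap (shared area 161.02 mm²), so the edge portions inside another operand are dropped and the merged outline is re-measured after clipping — boundary = 87.87 mm. So its perimeter = 87.87 mm. Layer 16 (z = 4.8): the r=4 cylinder contributes a regular 16-gon of circumradius 4 (perimeter = 2·16·4.000·sin(180°/16) = 24.97 mm); the cube at (1.5, -1) is absent (z outside [7, 20]); the cylinder at (14.5, 10.5) is not intersected at this z (z outside [5.5, 19]); the cylinder at (12, 8.5) is not intersected at this z (z outside [7, 19.5]); Merging all regions: only the r=4 cylinder is present, so the union is just that shape — boundary = 24.97 mm. So its perimeter = 24.97 mm. Layer 56 is larger (87.87 vs 24.97 mm).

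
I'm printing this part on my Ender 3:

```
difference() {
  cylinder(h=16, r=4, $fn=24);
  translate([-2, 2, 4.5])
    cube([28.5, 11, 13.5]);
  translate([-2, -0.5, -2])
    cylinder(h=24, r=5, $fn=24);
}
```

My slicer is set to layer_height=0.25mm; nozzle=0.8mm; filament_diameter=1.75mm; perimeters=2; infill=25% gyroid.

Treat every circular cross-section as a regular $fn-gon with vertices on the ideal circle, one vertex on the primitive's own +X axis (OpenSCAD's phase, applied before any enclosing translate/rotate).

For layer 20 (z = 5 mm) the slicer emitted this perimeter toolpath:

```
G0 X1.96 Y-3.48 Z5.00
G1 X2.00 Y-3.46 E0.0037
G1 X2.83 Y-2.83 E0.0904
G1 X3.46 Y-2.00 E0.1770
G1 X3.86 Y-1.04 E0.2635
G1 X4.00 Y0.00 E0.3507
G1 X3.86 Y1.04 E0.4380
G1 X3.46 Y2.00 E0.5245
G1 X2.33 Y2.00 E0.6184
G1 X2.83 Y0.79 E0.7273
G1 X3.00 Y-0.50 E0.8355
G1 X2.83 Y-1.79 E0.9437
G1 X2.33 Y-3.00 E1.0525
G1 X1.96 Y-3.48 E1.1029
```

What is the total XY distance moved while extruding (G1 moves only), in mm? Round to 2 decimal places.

Sum the Euclidean lengths of each G1 segment: total = 13.26 mm.

13.26 mm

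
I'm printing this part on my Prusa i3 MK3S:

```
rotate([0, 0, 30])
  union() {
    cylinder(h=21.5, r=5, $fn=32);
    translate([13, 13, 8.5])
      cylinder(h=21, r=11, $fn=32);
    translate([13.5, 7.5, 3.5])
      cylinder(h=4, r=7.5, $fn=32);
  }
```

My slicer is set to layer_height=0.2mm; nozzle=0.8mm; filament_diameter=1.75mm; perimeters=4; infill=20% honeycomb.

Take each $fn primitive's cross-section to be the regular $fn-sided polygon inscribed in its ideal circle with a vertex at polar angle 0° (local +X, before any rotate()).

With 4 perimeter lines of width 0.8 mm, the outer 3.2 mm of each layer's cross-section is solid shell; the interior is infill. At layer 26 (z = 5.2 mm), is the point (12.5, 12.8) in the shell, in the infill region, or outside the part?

At z = 5.2 mm: the r=5 cylinder contributes a regular 32-gon of circumradius 5; the cylinder at (13, 13) is not intersected at this z (z outside [8.5, 29.5]); the r=7.5 cylinder at (13.5, 7.5) contributes a regular 32-gon of circumradius 7.5; Merging all regions: the 2 present regions are separate (no shared area or edge), so areas and boundary lengths simply add and each stays a separate island — 2 connected regions; (rotated 30° about Z; rotation is an isometry so areas/perimeters/island counts are preserved). Overall, the cross-section has 2 separate islands. Undo the 30° rotation: the query point maps to (17.225, 4.835) in the un-rotated model frame. The nearest boundary edge runs (19.74, 3.33)→(18.80, 2.20); distance from the point to it = 2.89 mm. (Shell/infill is judged within the island containing the point — the largest one.) The point is inside the cross-section, 2.89 mm from the nearest boundary — within the 3.2 mm shell band (4 × 0.8).

shell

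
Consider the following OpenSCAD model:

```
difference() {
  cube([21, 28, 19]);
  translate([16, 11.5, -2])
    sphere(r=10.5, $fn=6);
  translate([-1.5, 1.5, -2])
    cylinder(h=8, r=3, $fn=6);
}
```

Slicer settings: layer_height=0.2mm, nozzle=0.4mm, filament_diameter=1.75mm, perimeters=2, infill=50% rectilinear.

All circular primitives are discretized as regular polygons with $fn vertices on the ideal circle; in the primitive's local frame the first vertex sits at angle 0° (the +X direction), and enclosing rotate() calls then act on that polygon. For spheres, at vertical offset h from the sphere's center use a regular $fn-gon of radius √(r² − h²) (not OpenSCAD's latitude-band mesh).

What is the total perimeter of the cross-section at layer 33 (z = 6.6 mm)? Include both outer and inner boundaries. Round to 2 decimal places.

At z = 6.6 mm: the cube is present — its section is the full 21×28 rectangle (perimeter 98.00 mm); the sphere at (16, 11.5): section is a regular 6-gon, circumradius = √(r²−h²) = √(10.5²−8.6²) = 6.024 (perimeter = 2·6·6.024·sin(180°/6) = 36.14 mm); the cylinder at (-1.5, 1.5) is not intersected at this z (z outside [-2, 6]); After the difference (first − rest): starting from the 21×28 cube, the r=10.5 sphere at (16, 11.5) partially overlaps it — only the 92.47 mm² overlap (of its 94.28 mm²) is removed, clipping the outline — boundary = 126.50 mm. Overall, the cross-section is a single solid region. Total boundary length (outer) = 126.50 mm.

126.50 mm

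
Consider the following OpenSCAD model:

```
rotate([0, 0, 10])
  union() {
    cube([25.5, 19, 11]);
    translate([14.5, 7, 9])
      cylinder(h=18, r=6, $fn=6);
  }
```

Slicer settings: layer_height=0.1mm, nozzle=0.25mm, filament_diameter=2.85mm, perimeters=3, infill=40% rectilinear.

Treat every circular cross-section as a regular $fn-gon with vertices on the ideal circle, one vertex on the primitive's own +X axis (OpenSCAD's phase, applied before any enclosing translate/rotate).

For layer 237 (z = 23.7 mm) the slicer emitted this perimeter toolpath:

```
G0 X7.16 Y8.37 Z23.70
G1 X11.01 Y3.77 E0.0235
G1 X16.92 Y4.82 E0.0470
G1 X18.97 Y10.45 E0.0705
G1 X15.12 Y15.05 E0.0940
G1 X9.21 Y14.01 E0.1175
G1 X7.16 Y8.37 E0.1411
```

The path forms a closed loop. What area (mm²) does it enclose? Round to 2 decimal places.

93.49 mm²

Apply the shoelace formula to the sequence of (X, Y) vertices; enclosed area = 93.49 mm².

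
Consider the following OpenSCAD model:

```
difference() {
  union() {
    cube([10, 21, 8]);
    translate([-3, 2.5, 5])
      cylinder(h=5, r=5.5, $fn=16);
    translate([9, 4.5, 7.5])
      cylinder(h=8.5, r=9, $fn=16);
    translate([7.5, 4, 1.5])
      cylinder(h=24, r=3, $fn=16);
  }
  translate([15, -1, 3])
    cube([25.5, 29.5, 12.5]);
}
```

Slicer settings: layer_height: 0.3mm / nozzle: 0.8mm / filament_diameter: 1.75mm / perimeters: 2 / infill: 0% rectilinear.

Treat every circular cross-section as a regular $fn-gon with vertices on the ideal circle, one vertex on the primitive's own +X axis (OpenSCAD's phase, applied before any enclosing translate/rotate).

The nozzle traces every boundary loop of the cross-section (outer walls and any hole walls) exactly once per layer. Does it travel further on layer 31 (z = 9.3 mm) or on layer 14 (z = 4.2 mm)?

Layer 31 (z = 9.3): the cube is not intersected at this z (z outside [0, 8]); the r=5.5 cylinder at (-3, 2.5) contributes a regular 16-gon of circumradius 5.5 (perimeter = 2·16·5.500·sin(180°/16) = 34.34 mm); the cylinder at (9, 4.5): section is a regular 16-gon, circumradius r=9 (perimeter = 2·16·9.000·sin(180°/16) = 56.19 mm); the cylinder at (7.5, 4): section is a regular 16-gon, circumradius r=3 (perimeter = 2·16·3.000·sin(180°/16) = 18.73 mm); Merging all regions: the regions partially overlap (shared area 38.13 mm²), so the edge portions inside another operand are dropped and the merged outline is re-measured after clipping — boundary = 75.28 mm; the 25.5×29.5 cube at (15, -1) contributes its full rectangle (perimeter 110.00 mm); After the difference (first − rest): starting from the result so far, the 25.5×29.5 cube at (15, -1) partially overlaps it — only the 25.61 mm² overlap (of its 752.25 mm²) is removed, clipping the outline — boundary = 74.88 mm. So its perimeter = 74.88 mm. Layer 14 (z = 4.2): the cube is present — its section is the full 10×21 rectangle (perimeter 62.00 mm); the cylinder at (-3, 2.5) is not intersected at this z (z outside [5, 10]); the cylinder at (9, 4.5) does not reach this height (z outside [7.5, 16]); the cylinder at (7.5, 4): section is a regular 16-gon, circumradius r=3 (perimeter = 2·16·3.000·sin(180°/16) = 18.73 mm); Combining (union): the regions partially overlap (shared area 26.56 mm²), so the edge portions inside another operand are dropped and the merged outline is re-measured after clipping — boundary = 62.21 mm; the 25.5×29.5 cube at (15, -1) contributes its full rectangle (perimeter 110.00 mm); After the difference (first − rest): starting from that combined region, the 25.5×29.5 cube at (15, -1) misses the remaining region (no effect) — boundary = 62.21 mm. So its perimeter = 62.21 mm. Layer 31 is larger (74.88 vs 62.21 mm).

layer 31 (z = 9.3 mm)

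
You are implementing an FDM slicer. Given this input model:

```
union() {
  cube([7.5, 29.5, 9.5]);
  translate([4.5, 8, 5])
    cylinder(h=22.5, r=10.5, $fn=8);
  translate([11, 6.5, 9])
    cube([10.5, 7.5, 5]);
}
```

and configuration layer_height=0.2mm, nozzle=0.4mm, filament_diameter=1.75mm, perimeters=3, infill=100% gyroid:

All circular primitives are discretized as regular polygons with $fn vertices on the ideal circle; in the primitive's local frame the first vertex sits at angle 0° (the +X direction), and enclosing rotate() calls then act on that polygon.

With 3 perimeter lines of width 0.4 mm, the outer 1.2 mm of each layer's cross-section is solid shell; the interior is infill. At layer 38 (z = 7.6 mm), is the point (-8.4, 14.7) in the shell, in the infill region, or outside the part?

outside

At z = 7.6 mm: the 7.5×29.5 cube contributes its full rectangle; the cylinder at (4.5, 8): section is a regular 8-gon, circumradius r=10.5; the cube at (11, 6.5) does not reach this height (z outside [9, 14]); Merging all regions: the regions partially overlap (shared area 132.69 mm²), so overlapping operands fuse into one piece — 1 connected region. Overall, the cross-section is a single solid region. The nearest boundary edge runs (-6.00, 8.00)→(-2.92, 15.42); distance from the point to it = 4.78 mm. The point is not inside any of the regions above, so it lies outside the cross-section (4.78 mm from the nearest boundary).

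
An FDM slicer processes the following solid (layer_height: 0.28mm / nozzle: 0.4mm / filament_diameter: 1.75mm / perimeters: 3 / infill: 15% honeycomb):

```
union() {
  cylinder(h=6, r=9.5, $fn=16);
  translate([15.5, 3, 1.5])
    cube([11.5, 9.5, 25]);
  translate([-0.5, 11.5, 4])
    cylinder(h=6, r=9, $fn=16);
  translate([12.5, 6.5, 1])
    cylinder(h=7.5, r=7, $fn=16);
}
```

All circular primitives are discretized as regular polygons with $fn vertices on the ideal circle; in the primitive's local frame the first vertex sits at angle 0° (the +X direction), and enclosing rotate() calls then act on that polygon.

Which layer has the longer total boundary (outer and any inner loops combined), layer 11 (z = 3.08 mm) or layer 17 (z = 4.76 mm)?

Layer 11 (z = 3.08): the r=9.5 cylinder contributes a regular 16-gon of circumradius 9.5 (perimeter = 2·16·9.500·sin(180°/16) = 59.31 mm); the cube at (15.5, 3) is present — its section is the full 11.5×9.5 rectangle (perimeter 42.00 mm); the cylinder at (-0.5, 11.5) is not intersected at this z (z outside [4, 10]); the cylinder at (12.5, 6.5): section is a regular 16-gon, circumradius r=7 (perimeter = 2·16·7.000·sin(180°/16) = 43.70 mm); Merging all regions: the regions partially overlap (shared area 41.98 mm²), so the edge portions inside another operand are dropped and the merged outline is re-measured after clipping — boundary = 104.10 mm. So its perimeter = 104.10 mm. Layer 17 (z = 4.76): the cylinder: section is a regular 16-gon, circumradius r=9.5 (perimeter = 2·16·9.500·sin(180°/16) = 59.31 mm); the cube at (15.5, 3) is present — its section is the full 11.5×9.5 rectangle (perimeter 42.00 mm); the r=9 cylinder at (-0.5, 11.5) gives a regular 16-gon of circumradius 9 (constant along its height) (perimeter = 2·16·9.000·sin(180°/16) = 56.19 mm); the r=7 cylinder at (12.5, 6.5) contributes a regular 16-gon of circumradius 7 (perimeter = 2·16·7.000·sin(180°/16) = 43.70 mm); Taking the union: the regions partially overlap (shared area 116.41 mm²), so the edge portions inside another operand are dropped and the merged outline is re-measured after clipping — boundary = 117.66 mm. So its perimeter = 117.66 mm. Layer 17 is larger (117.66 vs 104.10 mm).

layer 17 (z = 4.76 mm)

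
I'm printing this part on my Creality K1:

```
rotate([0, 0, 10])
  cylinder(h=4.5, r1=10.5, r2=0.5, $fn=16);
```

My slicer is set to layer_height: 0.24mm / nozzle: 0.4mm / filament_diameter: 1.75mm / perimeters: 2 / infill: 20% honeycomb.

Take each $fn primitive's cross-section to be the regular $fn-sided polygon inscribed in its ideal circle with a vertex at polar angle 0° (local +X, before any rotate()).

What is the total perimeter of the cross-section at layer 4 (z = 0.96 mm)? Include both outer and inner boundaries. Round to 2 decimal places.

52.23 mm

At z = 0.96 mm: the cone: at t=0.213 of its height the radius interpolates to r₁+(r₂−r₁)t = 8.367, giving a regular 16-gon of that circumradius (perimeter = 2·16·8.367·sin(180°/16) = 52.23 mm); (rotated 10° about Z; rotation is an isometry so areas/perimeters/island counts are preserved). Overall, the cross-section is a single solid region. Total boundary length (outer) = 52.23 mm.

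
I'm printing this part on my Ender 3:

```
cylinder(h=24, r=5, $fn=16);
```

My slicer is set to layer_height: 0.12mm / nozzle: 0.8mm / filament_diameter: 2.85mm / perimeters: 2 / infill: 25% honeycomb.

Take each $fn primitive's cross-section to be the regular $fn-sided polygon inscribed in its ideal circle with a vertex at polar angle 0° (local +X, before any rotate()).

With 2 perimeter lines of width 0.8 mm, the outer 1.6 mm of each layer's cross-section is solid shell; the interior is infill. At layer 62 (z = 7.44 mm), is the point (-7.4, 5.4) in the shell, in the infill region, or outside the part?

outside

At z = 7.44 mm: the r=5 cylinder gives a regular 16-gon of circumradius 5 (constant along its height). Overall, the cross-section is a single solid region. The nearest boundary edge runs (-3.54, 3.54)→(-4.62, 1.91); distance from the point to it = 4.25 mm. The point is not inside any of the regions above, so it lies outside the cross-section (4.25 mm from the nearest boundary).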